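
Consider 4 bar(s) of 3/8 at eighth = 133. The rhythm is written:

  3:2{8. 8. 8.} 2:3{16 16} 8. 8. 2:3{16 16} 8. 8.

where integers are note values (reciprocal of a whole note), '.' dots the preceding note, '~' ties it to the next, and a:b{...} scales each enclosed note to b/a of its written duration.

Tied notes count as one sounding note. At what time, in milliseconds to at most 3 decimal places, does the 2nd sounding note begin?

note 2 onset = 1b = 451.128ms

1. 0.0ms @ 0 + 451.128ms (1)
2. 451.128ms @ 1 + 451.128ms (1)
3. 902.256ms @ 2 + 451.128ms (1)
4. 1353.383ms @ 3 + 338.346ms (3/4)
5. 1691.729ms @ 15/4 + 338.346ms (3/4)
6. 2030.075ms @ 9/2 + 676.692ms (3/2)
7. 2706.767ms @ 6 + 676.692ms (3/2)
8. 3383.459ms @ 15/2 + 338.346ms (3/4)
9. 3721.805ms @ 33/4 + 338.346ms (3/4)
10. 4060.15ms @ 9 + 676.692ms (3/2)
11. 4736.842ms @ 21/2 + 676.692ms (3/2)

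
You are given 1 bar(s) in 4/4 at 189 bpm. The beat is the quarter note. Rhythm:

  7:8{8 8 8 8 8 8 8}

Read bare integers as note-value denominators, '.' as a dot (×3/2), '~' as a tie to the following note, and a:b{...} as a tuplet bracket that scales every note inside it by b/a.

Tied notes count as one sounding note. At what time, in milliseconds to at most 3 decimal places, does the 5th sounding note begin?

note 5 onset = 16/7b = 725.624ms

1. 0.0ms @ 0 + 181.406ms (4/7)
2. 181.406ms @ 4/7 + 181.406ms (4/7)
3. 362.812ms @ 8/7 + 181.406ms (4/7)
4. 544.218ms @ 12/7 + 181.406ms (4/7)
5. 725.624ms @ 16/7 + 181.406ms (4/7)
6. 907.029ms @ 20/7 + 181.406ms (4/7)
7. 1088.435ms @ 24/7 + 181.406ms (4/7)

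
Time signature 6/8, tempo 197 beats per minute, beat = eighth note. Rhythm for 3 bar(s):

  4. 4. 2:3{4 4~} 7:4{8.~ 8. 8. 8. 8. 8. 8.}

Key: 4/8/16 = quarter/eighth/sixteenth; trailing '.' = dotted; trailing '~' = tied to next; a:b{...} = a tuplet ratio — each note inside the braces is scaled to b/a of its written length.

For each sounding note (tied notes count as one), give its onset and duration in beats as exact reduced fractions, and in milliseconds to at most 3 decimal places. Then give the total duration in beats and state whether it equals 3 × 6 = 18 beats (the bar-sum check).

1) 0.0ms=0b +913.706ms=3b
2) 913.706ms=3b +913.706ms=3b
3) 1827.411ms=6b +913.706ms=3b
4) 2741.117ms=9b +1435.823ms=33/7b
5) 4176.94ms=96/7b +261.059ms=6/7b
6) 4437.999ms=102/7b +261.059ms=6/7b
7) 4699.057ms=108/7b +261.059ms=6/7b
8) 4960.116ms=114/7b +261.059ms=6/7b
9) 5221.175ms=120/7b +261.059ms=6/7b
Σ=18b of 18 (197bpm 6/8) — PASS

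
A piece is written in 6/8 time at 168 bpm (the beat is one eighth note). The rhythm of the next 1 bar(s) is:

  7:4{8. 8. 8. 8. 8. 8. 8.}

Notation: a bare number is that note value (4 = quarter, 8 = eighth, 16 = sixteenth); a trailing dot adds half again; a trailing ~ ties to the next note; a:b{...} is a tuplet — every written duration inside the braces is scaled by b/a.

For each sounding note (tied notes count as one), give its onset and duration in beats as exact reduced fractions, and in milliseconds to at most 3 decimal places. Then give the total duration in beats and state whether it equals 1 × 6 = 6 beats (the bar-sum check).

1) 0.0ms=0b +306.122ms=6/7b
2) 306.122ms=6/7b +306.122ms=6/7b
3) 612.245ms=12/7b +306.122ms=6/7b
4) 918.367ms=18/7b +306.122ms=6/7b
5) 1224.49ms=24/7b +306.122ms=6/7b
6) 1530.612ms=30/7b +306.122ms=6/7b
7) 1836.735ms=36/7b +306.122ms=6/7b
Σ=6b of 6 (168bpm 6/8) — PASS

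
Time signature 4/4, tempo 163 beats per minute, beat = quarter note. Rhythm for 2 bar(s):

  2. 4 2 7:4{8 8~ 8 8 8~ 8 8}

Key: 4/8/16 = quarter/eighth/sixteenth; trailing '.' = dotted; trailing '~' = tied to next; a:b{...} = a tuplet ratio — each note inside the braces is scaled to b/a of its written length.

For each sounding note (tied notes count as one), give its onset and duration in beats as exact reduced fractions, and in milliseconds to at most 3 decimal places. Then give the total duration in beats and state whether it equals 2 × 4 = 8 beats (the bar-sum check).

1) 0.0ms=0b +1104.294ms=3b
2) 1104.294ms=3b +368.098ms=1b
3) 1472.393ms=4b +736.196ms=2b
4) 2208.589ms=6b +105.171ms=2/7b
5) 2313.76ms=44/7b +210.342ms=4/7b
6) 2524.102ms=48/7b +105.171ms=2/7b
7) 2629.273ms=50/7b +210.342ms=4/7b
8) 2839.614ms=54/7b +105.171ms=2/7b
Σ=8b of 8 (163bpm 4/4) — PASS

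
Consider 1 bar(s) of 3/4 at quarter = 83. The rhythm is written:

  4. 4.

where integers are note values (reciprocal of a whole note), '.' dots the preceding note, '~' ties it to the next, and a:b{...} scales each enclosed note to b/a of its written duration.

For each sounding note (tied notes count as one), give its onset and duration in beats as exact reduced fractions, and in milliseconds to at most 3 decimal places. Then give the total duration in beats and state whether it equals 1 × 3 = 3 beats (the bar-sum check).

1) 0.0ms=0b +1084.337ms=3/2b
2) 1084.337ms=3/2b +1084.337ms=3/2b
Σ=3b of 3 (83bpm 3/4) — PASS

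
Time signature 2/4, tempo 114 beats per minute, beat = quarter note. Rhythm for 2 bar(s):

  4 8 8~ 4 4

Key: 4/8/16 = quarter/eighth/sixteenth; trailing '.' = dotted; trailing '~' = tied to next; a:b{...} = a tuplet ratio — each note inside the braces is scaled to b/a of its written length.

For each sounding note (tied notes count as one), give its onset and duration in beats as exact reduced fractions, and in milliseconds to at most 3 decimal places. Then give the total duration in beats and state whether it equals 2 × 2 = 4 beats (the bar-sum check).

1) 0.0ms=0b +526.316ms=1b
2) 526.316ms=1b +263.158ms=1/2b
3) 789.474ms=3/2b +789.474ms=3/2b
4) 1578.947ms=3b +526.316ms=1b
Σ=4b of 4 (114bpm 2/4) — PASS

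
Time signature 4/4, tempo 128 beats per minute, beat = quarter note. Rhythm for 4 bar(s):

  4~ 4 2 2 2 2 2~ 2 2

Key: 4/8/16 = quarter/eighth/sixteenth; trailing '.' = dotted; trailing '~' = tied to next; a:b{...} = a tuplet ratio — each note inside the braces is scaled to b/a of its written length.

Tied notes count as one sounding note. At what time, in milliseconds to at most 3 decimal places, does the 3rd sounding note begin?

note 3 onset = 4b = 1875.0ms

1. 0.0ms @ 0 + 937.5ms (2)
2. 937.5ms @ 2 + 937.5ms (2)
3. 1875.0ms @ 4 + 937.5ms (2)
4. 2812.5ms @ 6 + 937.5ms (2)
5. 3750.0ms @ 8 + 937.5ms (2)
6. 4687.5ms @ 10 + 1875.0ms (4)
7. 6562.5ms @ 14 + 937.5ms (2)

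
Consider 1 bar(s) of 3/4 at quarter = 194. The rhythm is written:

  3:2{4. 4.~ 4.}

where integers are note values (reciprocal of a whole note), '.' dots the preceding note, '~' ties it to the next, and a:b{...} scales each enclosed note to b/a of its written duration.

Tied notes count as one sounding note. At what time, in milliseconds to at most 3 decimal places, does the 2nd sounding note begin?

note 2 onset = 1b = 309.278ms

1. 0.0ms @ 0 + 309.278ms (1)
2. 309.278ms @ 1 + 618.557ms (2)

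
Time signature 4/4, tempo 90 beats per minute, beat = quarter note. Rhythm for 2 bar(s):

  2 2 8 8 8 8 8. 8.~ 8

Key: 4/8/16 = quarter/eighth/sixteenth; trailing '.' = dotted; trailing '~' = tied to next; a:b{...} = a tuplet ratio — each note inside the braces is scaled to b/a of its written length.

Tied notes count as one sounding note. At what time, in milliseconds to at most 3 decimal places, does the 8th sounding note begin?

note 8 onset = 27/4b = 4500.0ms

1. 0.0ms @ 0 + 1333.333ms (2)
2. 1333.333ms @ 2 + 1333.333ms (2)
3. 2666.667ms @ 4 + 333.333ms (1/2)
4. 3000.0ms @ 9/2 + 333.333ms (1/2)
5. 3333.333ms @ 5 + 333.333ms (1/2)
6. 3666.667ms @ 11/2 + 333.333ms (1/2)
7. 4000.0ms @ 6 + 500.0ms (3/4)
8. 4500.0ms @ 27/4 + 833.333ms (5/4)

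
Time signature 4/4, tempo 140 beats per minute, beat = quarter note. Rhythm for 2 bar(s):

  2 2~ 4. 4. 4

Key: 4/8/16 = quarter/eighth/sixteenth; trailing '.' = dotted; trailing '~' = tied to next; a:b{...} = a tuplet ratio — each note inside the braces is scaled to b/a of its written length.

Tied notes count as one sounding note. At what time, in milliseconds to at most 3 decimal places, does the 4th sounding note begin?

note 4 onset = 7b = 3000.0ms

1. 0.0ms @ 0 + 857.143ms (2)
2. 857.143ms @ 2 + 1500.0ms (7/2)
3. 2357.143ms @ 11/2 + 642.857ms (3/2)
4. 3000.0ms @ 7 + 428.571ms (1)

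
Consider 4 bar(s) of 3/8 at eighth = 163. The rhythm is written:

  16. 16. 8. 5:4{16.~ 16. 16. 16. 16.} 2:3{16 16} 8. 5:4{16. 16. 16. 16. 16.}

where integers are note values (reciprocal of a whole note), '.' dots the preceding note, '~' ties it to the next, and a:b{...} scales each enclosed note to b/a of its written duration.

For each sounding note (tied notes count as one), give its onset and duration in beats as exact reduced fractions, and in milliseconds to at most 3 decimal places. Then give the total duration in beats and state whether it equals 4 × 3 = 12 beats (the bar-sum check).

1) 0.0ms=0b +276.074ms=3/4b
2) 276.074ms=3/4b +276.074ms=3/4b
3) 552.147ms=3/2b +552.147ms=3/2b
4) 1104.294ms=3b +441.718ms=6/5b
5) 1546.012ms=21/5b +220.859ms=3/5b
6) 1766.871ms=24/5b +220.859ms=3/5b
7) 1987.73ms=27/5b +220.859ms=3/5b
8) 2208.589ms=6b +276.074ms=3/4b
9) 2484.663ms=27/4b +276.074ms=3/4b
10) 2760.736ms=15/2b +552.147ms=3/2b
11) 3312.883ms=9b +220.859ms=3/5b
12) 3533.742ms=48/5b +220.859ms=3/5b
13) 3754.601ms=51/5b +220.859ms=3/5b
14) 3975.46ms=54/5b +220.859ms=3/5b
15) 4196.319ms=57/5b +220.859ms=3/5b
Σ=12b of 12 (163bpm 3/8) — PASS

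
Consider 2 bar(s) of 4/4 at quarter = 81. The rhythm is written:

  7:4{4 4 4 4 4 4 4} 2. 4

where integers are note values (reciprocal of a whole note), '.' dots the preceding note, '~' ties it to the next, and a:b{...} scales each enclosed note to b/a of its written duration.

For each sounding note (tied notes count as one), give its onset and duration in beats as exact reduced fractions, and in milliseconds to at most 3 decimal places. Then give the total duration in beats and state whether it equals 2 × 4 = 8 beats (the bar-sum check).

1) 0.0ms=0b +423.28ms=4/7b
2) 423.28ms=4/7b +423.28ms=4/7b
3) 846.561ms=8/7b +423.28ms=4/7b
4) 1269.841ms=12/7b +423.28ms=4/7b
5) 1693.122ms=16/7b +423.28ms=4/7b
6) 2116.402ms=20/7b +423.28ms=4/7b
7) 2539.683ms=24/7b +423.28ms=4/7b
8) 2962.963ms=4b +2222.222ms=3b
9) 5185.185ms=7b +740.741ms=1b
Σ=8b of 8 (81bpm 4/4) — PASS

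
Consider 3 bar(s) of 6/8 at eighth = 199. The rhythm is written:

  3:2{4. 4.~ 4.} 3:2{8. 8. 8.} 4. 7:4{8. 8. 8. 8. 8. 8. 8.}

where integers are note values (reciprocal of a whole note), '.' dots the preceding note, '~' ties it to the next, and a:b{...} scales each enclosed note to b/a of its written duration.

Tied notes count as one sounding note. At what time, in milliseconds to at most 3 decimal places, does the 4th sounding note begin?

1. 0.0ms @ 0 + 603.015ms (2)
2. 603.015ms @ 2 + 1206.03ms (4)
3. 1809.045ms @ 6 + 301.508ms (1)
4. 2110.553ms @ 7 + 301.508ms (1)
5. 2412.06ms @ 8 + 301.508ms (1)
6. 2713.568ms @ 9 + 904.523ms (3)
7. 3618.09ms @ 12 + 258.435ms (6/7)
8. 3876.525ms @ 90/7 + 258.435ms (6/7)
9. 4134.961ms @ 96/7 + 258.435ms (6/7)
10. 4393.396ms @ 102/7 + 258.435ms (6/7)
11. 4651.831ms @ 108/7 + 258.435ms (6/7)
12. 4910.266ms @ 114/7 + 258.435ms (6/7)
13. 5168.701ms @ 120/7 + 258.435ms (6/7)

note 4 onset = 7b = 2110.553ms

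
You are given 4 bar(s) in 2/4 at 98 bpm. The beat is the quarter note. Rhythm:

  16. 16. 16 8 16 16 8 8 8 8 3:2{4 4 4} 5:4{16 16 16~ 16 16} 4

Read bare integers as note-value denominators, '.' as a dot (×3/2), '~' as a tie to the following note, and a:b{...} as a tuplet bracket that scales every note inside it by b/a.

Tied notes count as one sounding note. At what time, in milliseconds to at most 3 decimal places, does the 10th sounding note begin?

1. 0.0ms @ 0 + 229.592ms (3/8)
2. 229.592ms @ 3/8 + 229.592ms (3/8)
3. 459.184ms @ 3/4 + 153.061ms (1/4)
4. 612.245ms @ 1 + 306.122ms (1/2)
5. 918.367ms @ 3/2 + 153.061ms (1/4)
6. 1071.429ms @ 7/4 + 153.061ms (1/4)
7. 1224.49ms @ 2 + 306.122ms (1/2)
8. 1530.612ms @ 5/2 + 306.122ms (1/2)
9. 1836.735ms @ 3 + 306.122ms (1/2)
10. 2142.857ms @ 7/2 + 306.122ms (1/2)
11. 2448.98ms @ 4 + 408.163ms (2/3)
12. 2857.143ms @ 14/3 + 408.163ms (2/3)
13. 3265.306ms @ 16/3 + 408.163ms (2/3)
14. 3673.469ms @ 6 + 122.449ms (1/5)
15. 3795.918ms @ 31/5 + 122.449ms (1/5)
16. 3918.367ms @ 32/5 + 244.898ms (2/5)
17. 4163.265ms @ 34/5 + 122.449ms (1/5)
18. 4285.714ms @ 7 + 612.245ms (1)

note 10 onset = 7/2b = 2142.857ms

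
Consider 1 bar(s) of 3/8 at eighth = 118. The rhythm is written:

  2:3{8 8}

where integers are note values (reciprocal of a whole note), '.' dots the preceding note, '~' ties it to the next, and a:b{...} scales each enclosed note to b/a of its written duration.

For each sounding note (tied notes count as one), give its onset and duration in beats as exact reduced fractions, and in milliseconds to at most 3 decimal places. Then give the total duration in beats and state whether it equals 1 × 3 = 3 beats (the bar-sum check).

1) 0.0ms=0b +762.712ms=3/2b
2) 762.712ms=3/2b +762.712ms=3/2b
Σ=3b of 3 (118bpm 3/8) — PASS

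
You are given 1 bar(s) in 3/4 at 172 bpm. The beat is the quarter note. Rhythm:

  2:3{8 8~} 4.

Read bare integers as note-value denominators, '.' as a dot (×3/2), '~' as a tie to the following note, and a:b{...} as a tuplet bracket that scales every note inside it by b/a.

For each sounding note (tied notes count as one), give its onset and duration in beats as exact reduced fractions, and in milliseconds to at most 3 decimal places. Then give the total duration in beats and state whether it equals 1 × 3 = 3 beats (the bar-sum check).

1) 0.0ms=0b +261.628ms=3/4b
2) 261.628ms=3/4b +784.884ms=9/4b
Σ=3b of 3 (172bpm 3/4) — PASS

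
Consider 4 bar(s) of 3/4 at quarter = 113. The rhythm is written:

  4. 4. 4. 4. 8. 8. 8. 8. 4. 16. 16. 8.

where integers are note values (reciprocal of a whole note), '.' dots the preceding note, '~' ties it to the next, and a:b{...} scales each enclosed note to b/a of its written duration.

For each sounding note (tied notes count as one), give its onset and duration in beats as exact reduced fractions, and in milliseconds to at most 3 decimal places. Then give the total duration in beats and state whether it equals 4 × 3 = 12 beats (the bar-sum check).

1) 0.0ms=0b +796.46ms=3/2b
2) 796.46ms=3/2b +796.46ms=3/2b
3) 1592.92ms=3b +796.46ms=3/2b
4) 2389.381ms=9/2b +796.46ms=3/2b
5) 3185.841ms=6b +398.23ms=3/4b
6) 3584.071ms=27/4b +398.23ms=3/4b
7) 3982.301ms=15/2b +398.23ms=3/4b
8) 4380.531ms=33/4b +398.23ms=3/4b
9) 4778.761ms=9b +796.46ms=3/2b
10) 5575.221ms=21/2b +199.115ms=3/8b
11) 5774.336ms=87/8b +199.115ms=3/8b
12) 5973.451ms=45/4b +398.23ms=3/4b
Σ=12b of 12 (113bpm 3/4) — PASS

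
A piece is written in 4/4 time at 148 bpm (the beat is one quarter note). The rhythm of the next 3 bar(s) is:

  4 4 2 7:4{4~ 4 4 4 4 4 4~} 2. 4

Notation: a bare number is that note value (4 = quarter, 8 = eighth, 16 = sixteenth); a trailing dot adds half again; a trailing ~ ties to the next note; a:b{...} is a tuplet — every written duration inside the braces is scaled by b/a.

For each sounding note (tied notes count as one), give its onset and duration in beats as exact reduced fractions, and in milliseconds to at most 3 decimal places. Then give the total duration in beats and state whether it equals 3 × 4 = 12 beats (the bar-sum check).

1) 0.0ms=0b +405.405ms=1b
2) 405.405ms=1b +405.405ms=1b
3) 810.811ms=2b +810.811ms=2b
4) 1621.622ms=4b +463.32ms=8/7b
5) 2084.942ms=36/7b +231.66ms=4/7b
6) 2316.602ms=40/7b +231.66ms=4/7b
7) 2548.263ms=44/7b +231.66ms=4/7b
8) 2779.923ms=48/7b +231.66ms=4/7b
9) 3011.583ms=52/7b +1447.876ms=25/7b
10) 4459.459ms=11b +405.405ms=1b
Σ=12b of 12 (148bpm 4/4) — PASS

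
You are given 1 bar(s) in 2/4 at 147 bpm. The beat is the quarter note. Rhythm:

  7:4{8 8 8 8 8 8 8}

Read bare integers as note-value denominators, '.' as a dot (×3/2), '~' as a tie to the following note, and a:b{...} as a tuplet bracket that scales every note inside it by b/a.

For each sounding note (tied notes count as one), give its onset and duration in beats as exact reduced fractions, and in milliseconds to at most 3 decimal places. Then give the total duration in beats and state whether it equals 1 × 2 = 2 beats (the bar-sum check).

1) 0.0ms=0b +116.618ms=2/7b
2) 116.618ms=2/7b +116.618ms=2/7b
3) 233.236ms=4/7b +116.618ms=2/7b
4) 349.854ms=6/7b +116.618ms=2/7b
5) 466.472ms=8/7b +116.618ms=2/7b
6) 583.09ms=10/7b +116.618ms=2/7b
7) 699.708ms=12/7b +116.618ms=2/7b
Σ=2b of 2 (147bpm 2/4) — PASS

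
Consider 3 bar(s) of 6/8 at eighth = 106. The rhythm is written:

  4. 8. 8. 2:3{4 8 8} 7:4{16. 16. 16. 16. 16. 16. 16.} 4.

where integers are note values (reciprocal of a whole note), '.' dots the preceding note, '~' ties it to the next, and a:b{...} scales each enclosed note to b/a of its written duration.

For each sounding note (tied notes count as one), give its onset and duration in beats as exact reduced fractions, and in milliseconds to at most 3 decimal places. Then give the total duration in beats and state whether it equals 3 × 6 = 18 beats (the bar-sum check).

1) 0.0ms=0b +1698.113ms=3b
2) 1698.113ms=3b +849.057ms=3/2b
3) 2547.17ms=9/2b +849.057ms=3/2b
4) 3396.226ms=6b +1698.113ms=3b
5) 5094.34ms=9b +849.057ms=3/2b
6) 5943.396ms=21/2b +849.057ms=3/2b
7) 6792.453ms=12b +242.588ms=3/7b
8) 7035.04ms=87/7b +242.588ms=3/7b
9) 7277.628ms=90/7b +242.588ms=3/7b
10) 7520.216ms=93/7b +242.588ms=3/7b
11) 7762.803ms=96/7b +242.588ms=3/7b
12) 8005.391ms=99/7b +242.588ms=3/7b
13) 8247.978ms=102/7b +242.588ms=3/7b
14) 8490.566ms=15b +1698.113ms=3b
Σ=18b of 18 (106bpm 6/8) — PASS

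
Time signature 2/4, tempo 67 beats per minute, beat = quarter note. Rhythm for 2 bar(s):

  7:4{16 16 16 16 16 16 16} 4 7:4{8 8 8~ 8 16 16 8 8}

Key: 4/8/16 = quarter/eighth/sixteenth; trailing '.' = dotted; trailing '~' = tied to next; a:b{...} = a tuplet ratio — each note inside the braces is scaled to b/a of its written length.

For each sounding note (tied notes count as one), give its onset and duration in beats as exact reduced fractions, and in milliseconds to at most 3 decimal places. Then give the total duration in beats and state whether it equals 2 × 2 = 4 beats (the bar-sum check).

1) 0.0ms=0b +127.932ms=1/7b
2) 127.932ms=1/7b +127.932ms=1/7b
3) 255.864ms=2/7b +127.932ms=1/7b
4) 383.795ms=3/7b +127.932ms=1/7b
5) 511.727ms=4/7b +127.932ms=1/7b
6) 639.659ms=5/7b +127.932ms=1/7b
7) 767.591ms=6/7b +127.932ms=1/7b
8) 895.522ms=1b +895.522ms=1b
9) 1791.045ms=2b +255.864ms=2/7b
10) 2046.908ms=16/7b +255.864ms=2/7b
11) 2302.772ms=18/7b +511.727ms=4/7b
12) 2814.499ms=22/7b +127.932ms=1/7b
13) 2942.431ms=23/7b +127.932ms=1/7b
14) 3070.362ms=24/7b +255.864ms=2/7b
15) 3326.226ms=26/7b +255.864ms=2/7b
Σ=4b of 4 (67bpm 2/4) — PASS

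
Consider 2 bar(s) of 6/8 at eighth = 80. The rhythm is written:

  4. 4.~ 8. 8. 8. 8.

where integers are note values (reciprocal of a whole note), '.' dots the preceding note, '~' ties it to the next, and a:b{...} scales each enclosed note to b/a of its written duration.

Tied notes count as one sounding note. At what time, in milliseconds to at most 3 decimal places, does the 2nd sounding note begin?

note 2 onset = 3b = 2250.0ms

1. 0.0ms @ 0 + 2250.0ms (3)
2. 2250.0ms @ 3 + 3375.0ms (9/2)
3. 5625.0ms @ 15/2 + 1125.0ms (3/2)
4. 6750.0ms @ 9 + 1125.0ms (3/2)
5. 7875.0ms @ 21/2 + 1125.0ms (3/2)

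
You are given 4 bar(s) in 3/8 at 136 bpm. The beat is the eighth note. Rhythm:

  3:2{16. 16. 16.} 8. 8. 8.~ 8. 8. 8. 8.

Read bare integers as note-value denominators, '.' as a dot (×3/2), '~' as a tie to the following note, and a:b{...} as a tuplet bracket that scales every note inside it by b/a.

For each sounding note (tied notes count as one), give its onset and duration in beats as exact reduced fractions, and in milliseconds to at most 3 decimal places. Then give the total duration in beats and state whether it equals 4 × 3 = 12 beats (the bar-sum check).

1) 0.0ms=0b +220.588ms=1/2b
2) 220.588ms=1/2b +220.588ms=1/2b
3) 441.176ms=1b +220.588ms=1/2b
4) 661.765ms=3/2b +661.765ms=3/2b
5) 1323.529ms=3b +661.765ms=3/2b
6) 1985.294ms=9/2b +1323.529ms=3b
7) 3308.824ms=15/2b +661.765ms=3/2b
8) 3970.588ms=9b +661.765ms=3/2b
9) 4632.353ms=21/2b +661.765ms=3/2b
Σ=12b of 12 (136bpm 3/8) — PASS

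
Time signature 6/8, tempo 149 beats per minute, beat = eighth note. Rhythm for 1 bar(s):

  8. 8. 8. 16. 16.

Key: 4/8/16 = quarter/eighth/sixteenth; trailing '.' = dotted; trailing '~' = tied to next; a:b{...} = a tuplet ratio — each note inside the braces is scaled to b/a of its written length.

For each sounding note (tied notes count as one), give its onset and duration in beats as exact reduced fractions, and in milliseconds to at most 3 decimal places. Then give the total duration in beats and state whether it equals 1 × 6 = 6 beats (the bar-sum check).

1) 0.0ms=0b +604.027ms=3/2b
2) 604.027ms=3/2b +604.027ms=3/2b
3) 1208.054ms=3b +604.027ms=3/2b
4) 1812.081ms=9/2b +302.013ms=3/4b
5) 2114.094ms=21/4b +302.013ms=3/4b
Σ=6b of 6 (149bpm 6/8) — PASS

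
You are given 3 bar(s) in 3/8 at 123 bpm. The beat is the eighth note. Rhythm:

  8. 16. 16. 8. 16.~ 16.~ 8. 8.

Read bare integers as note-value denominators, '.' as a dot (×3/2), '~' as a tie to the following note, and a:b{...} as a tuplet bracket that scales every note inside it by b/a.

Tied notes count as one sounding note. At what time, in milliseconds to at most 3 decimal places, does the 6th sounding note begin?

1. 0.0ms @ 0 + 731.707ms (3/2)
2. 731.707ms @ 3/2 + 365.854ms (3/4)
3. 1097.561ms @ 9/4 + 365.854ms (3/4)
4. 1463.415ms @ 3 + 731.707ms (3/2)
5. 2195.122ms @ 9/2 + 1463.415ms (3)
6. 3658.537ms @ 15/2 + 731.707ms (3/2)

note 6 onset = 15/2b = 3658.537ms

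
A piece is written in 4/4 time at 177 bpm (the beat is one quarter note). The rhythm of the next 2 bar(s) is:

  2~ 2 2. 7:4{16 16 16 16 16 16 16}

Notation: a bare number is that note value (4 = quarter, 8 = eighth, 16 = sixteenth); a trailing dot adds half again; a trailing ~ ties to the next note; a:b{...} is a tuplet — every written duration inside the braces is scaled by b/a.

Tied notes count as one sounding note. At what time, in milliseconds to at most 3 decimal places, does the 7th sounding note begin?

note 7 onset = 53/7b = 2566.586ms

1. 0.0ms @ 0 + 1355.932ms (4)
2. 1355.932ms @ 4 + 1016.949ms (3)
3. 2372.881ms @ 7 + 48.426ms (1/7)
4. 2421.308ms @ 50/7 + 48.426ms (1/7)
5. 2469.734ms @ 51/7 + 48.426ms (1/7)
6. 2518.16ms @ 52/7 + 48.426ms (1/7)
7. 2566.586ms @ 53/7 + 48.426ms (1/7)
8. 2615.012ms @ 54/7 + 48.426ms (1/7)
9. 2663.438ms @ 55/7 + 48.426ms (1/7)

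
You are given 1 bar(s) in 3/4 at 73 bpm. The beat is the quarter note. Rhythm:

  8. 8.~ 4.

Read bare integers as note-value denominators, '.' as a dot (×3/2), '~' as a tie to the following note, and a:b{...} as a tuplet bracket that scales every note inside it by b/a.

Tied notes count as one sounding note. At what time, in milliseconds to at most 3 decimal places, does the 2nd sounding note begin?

1. 0.0ms @ 0 + 616.438ms (3/4)
2. 616.438ms @ 3/4 + 1849.315ms (9/4)

note 2 onset = 3/4b = 616.438ms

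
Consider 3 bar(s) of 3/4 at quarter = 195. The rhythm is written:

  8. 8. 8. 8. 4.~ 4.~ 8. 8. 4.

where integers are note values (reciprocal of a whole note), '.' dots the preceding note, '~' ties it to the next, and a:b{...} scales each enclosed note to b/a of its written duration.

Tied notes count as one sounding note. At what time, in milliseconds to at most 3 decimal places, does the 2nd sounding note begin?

note 2 onset = 3/4b = 230.769ms

1. 0.0ms @ 0 + 230.769ms (3/4)
2. 230.769ms @ 3/4 + 230.769ms (3/4)
3. 461.538ms @ 3/2 + 230.769ms (3/4)
4. 692.308ms @ 9/4 + 230.769ms (3/4)
5. 923.077ms @ 3 + 1153.846ms (15/4)
6. 2076.923ms @ 27/4 + 230.769ms (3/4)
7. 2307.692ms @ 15/2 + 461.538ms (3/2)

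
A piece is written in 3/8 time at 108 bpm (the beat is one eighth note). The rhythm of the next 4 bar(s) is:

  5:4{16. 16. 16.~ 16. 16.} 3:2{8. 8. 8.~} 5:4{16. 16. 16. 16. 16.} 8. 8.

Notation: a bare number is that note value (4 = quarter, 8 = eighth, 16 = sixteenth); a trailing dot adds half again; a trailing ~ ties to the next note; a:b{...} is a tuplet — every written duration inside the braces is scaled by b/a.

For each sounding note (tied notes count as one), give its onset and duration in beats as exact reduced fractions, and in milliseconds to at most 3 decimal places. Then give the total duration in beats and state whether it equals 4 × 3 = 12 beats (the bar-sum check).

1) 0.0ms=0b +333.333ms=3/5b
2) 333.333ms=3/5b +333.333ms=3/5b
3) 666.667ms=6/5b +666.667ms=6/5b
4) 1333.333ms=12/5b +333.333ms=3/5b
5) 1666.667ms=3b +555.556ms=1b
6) 2222.222ms=4b +555.556ms=1b
7) 2777.778ms=5b +888.889ms=8/5b
8) 3666.667ms=33/5b +333.333ms=3/5b
9) 4000.0ms=36/5b +333.333ms=3/5b
10) 4333.333ms=39/5b +333.333ms=3/5b
11) 4666.667ms=42/5b +333.333ms=3/5b
12) 5000.0ms=9b +833.333ms=3/2b
13) 5833.333ms=21/2b +833.333ms=3/2b
Σ=12b of 12 (108bpm 3/8) — PASS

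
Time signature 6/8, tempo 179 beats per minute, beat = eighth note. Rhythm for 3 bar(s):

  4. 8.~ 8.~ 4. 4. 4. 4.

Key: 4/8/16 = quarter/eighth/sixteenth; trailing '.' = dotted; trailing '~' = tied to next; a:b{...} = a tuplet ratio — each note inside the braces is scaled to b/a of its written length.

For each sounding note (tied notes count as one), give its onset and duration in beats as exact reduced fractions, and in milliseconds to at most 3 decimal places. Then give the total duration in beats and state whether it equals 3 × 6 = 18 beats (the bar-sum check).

1) 0.0ms=0b +1005.587ms=3b
2) 1005.587ms=3b +2011.173ms=6b
3) 3016.76ms=9b +1005.587ms=3b
4) 4022.346ms=12b +1005.587ms=3b
5) 5027.933ms=15b +1005.587ms=3b
Σ=18b of 18 (179bpm 6/8) — PASS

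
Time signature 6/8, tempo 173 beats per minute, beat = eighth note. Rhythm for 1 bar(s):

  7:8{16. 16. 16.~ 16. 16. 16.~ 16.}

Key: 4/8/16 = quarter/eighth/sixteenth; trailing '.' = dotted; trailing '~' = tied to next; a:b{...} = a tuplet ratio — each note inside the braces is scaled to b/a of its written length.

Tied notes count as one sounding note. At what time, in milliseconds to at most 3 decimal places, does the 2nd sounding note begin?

1. 0.0ms @ 0 + 297.275ms (6/7)
2. 297.275ms @ 6/7 + 297.275ms (6/7)
3. 594.55ms @ 12/7 + 594.55ms (12/7)
4. 1189.1ms @ 24/7 + 297.275ms (6/7)
5. 1486.375ms @ 30/7 + 594.55ms (12/7)

note 2 onset = 6/7b = 297.275ms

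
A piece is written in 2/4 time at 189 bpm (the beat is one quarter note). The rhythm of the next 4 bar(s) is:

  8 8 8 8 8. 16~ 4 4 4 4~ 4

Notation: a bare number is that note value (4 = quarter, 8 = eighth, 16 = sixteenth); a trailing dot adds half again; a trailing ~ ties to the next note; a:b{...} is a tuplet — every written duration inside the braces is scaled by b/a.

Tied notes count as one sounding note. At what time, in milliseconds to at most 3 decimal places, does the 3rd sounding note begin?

1. 0.0ms @ 0 + 158.73ms (1/2)
2. 158.73ms @ 1/2 + 158.73ms (1/2)
3. 317.46ms @ 1 + 158.73ms (1/2)
4. 476.19ms @ 3/2 + 158.73ms (1/2)
5. 634.921ms @ 2 + 238.095ms (3/4)
6. 873.016ms @ 11/4 + 396.825ms (5/4)
7. 1269.841ms @ 4 + 317.46ms (1)
8. 1587.302ms @ 5 + 317.46ms (1)
9. 1904.762ms @ 6 + 634.921ms (2)

note 3 onset = 1b = 317.46ms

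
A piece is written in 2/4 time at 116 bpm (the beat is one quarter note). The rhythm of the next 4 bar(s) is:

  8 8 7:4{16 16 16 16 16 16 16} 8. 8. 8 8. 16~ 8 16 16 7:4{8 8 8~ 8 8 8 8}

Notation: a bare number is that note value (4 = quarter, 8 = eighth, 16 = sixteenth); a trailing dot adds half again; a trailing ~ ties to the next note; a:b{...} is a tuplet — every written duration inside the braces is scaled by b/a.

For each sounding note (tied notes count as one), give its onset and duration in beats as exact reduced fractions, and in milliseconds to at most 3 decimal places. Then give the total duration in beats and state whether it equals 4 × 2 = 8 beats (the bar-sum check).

1) 0.0ms=0b +258.621ms=1/2b
2) 258.621ms=1/2b +258.621ms=1/2b
3) 517.241ms=1b +73.892ms=1/7b
4) 591.133ms=8/7b +73.892ms=1/7b
5) 665.025ms=9/7b +73.892ms=1/7b
6) 738.916ms=10/7b +73.892ms=1/7b
7) 812.808ms=11/7b +73.892ms=1/7b
8) 886.7ms=12/7b +73.892ms=1/7b
9) 960.591ms=13/7b +73.892ms=1/7b
10) 1034.483ms=2b +387.931ms=3/4b
11) 1422.414ms=11/4b +387.931ms=3/4b
12) 1810.345ms=7/2b +258.621ms=1/2b
13) 2068.966ms=4b +387.931ms=3/4b
14) 2456.897ms=19/4b +387.931ms=3/4b
15) 2844.828ms=11/2b +129.31ms=1/4b
16) 2974.138ms=23/4b +129.31ms=1/4b
17) 3103.448ms=6b +147.783ms=2/7b
18) 3251.232ms=44/7b +147.783ms=2/7b
19) 3399.015ms=46/7b +295.567ms=4/7b
20) 3694.581ms=50/7b +147.783ms=2/7b
21) 3842.365ms=52/7b +147.783ms=2/7b
22) 3990.148ms=54/7b +147.783ms=2/7b
Σ=8b of 8 (116bpm 2/4) — PASS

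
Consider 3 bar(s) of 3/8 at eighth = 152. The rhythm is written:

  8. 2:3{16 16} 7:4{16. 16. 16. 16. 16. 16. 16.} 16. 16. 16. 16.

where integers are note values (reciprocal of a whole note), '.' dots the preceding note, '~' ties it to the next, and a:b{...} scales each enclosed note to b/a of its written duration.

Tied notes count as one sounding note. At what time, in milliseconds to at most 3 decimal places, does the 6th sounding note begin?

note 6 onset = 27/7b = 1522.556ms

1. 0.0ms @ 0 + 592.105ms (3/2)
2. 592.105ms @ 3/2 + 296.053ms (3/4)
3. 888.158ms @ 9/4 + 296.053ms (3/4)
4. 1184.211ms @ 3 + 169.173ms (3/7)
5. 1353.383ms @ 24/7 + 169.173ms (3/7)
6. 1522.556ms @ 27/7 + 169.173ms (3/7)
7. 1691.729ms @ 30/7 + 169.173ms (3/7)
8. 1860.902ms @ 33/7 + 169.173ms (3/7)
9. 2030.075ms @ 36/7 + 169.173ms (3/7)
10. 2199.248ms @ 39/7 + 169.173ms (3/7)
11. 2368.421ms @ 6 + 296.053ms (3/4)
12. 2664.474ms @ 27/4 + 296.053ms (3/4)
13. 2960.526ms @ 15/2 + 296.053ms (3/4)
14. 3256.579ms @ 33/4 + 296.053ms (3/4)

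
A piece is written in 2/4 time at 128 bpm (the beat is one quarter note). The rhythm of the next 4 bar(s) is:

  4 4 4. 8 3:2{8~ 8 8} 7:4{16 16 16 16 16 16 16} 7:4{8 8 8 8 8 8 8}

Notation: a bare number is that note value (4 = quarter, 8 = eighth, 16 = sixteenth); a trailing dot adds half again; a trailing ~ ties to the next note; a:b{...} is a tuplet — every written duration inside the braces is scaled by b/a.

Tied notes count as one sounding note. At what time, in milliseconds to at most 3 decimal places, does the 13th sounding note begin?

note 13 onset = 41/7b = 2745.536ms

1. 0.0ms @ 0 + 468.75ms (1)
2. 468.75ms @ 1 + 468.75ms (1)
3. 937.5ms @ 2 + 703.125ms (3/2)
4. 1640.625ms @ 7/2 + 234.375ms (1/2)
5. 1875.0ms @ 4 + 312.5ms (2/3)
6. 2187.5ms @ 14/3 + 156.25ms (1/3)
7. 2343.75ms @ 5 + 66.964ms (1/7)
8. 2410.714ms @ 36/7 + 66.964ms (1/7)
9. 2477.679ms @ 37/7 + 66.964ms (1/7)
10. 2544.643ms @ 38/7 + 66.964ms (1/7)
11. 2611.607ms @ 39/7 + 66.964ms (1/7)
12. 2678.571ms @ 40/7 + 66.964ms (1/7)
13. 2745.536ms @ 41/7 + 66.964ms (1/7)
14. 2812.5ms @ 6 + 133.929ms (2/7)
15. 2946.429ms @ 44/7 + 133.929ms (2/7)
16. 3080.357ms @ 46/7 + 133.929ms (2/7)
17. 3214.286ms @ 48/7 + 133.929ms (2/7)
18. 3348.214ms @ 50/7 + 133.929ms (2/7)
19. 3482.143ms @ 52/7 + 133.929ms (2/7)
20. 3616.071ms @ 54/7 + 133.929ms (2/7)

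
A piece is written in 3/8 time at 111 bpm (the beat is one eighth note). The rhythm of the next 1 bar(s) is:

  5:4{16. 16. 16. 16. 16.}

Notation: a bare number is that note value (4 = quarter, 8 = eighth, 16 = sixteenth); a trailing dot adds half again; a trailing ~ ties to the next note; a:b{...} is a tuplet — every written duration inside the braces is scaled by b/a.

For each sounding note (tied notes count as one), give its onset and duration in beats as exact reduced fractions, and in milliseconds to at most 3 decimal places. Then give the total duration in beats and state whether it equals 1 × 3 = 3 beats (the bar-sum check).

1) 0.0ms=0b +324.324ms=3/5b
2) 324.324ms=3/5b +324.324ms=3/5b
3) 648.649ms=6/5b +324.324ms=3/5b
4) 972.973ms=9/5b +324.324ms=3/5b
5) 1297.297ms=12/5b +324.324ms=3/5b
Σ=3b of 3 (111bpm 3/8) — PASS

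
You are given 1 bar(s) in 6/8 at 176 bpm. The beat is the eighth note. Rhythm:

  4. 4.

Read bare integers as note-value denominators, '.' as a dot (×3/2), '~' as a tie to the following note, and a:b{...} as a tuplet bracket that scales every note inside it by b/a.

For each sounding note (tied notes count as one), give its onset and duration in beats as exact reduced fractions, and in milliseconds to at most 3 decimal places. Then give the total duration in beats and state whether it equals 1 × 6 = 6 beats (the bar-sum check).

1) 0.0ms=0b +1022.727ms=3b
2) 1022.727ms=3b +1022.727ms=3b
Σ=6b of 6 (176bpm 6/8) — PASS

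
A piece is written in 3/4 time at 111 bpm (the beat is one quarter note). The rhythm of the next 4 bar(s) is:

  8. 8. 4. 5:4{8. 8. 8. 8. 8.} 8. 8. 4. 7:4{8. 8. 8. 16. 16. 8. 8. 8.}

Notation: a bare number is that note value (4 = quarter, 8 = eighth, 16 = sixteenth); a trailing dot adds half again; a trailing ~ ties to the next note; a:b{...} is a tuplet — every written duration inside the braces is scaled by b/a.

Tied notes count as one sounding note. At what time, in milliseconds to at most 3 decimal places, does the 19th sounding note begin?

1. 0.0ms @ 0 + 405.405ms (3/4)
2. 405.405ms @ 3/4 + 405.405ms (3/4)
3. 810.811ms @ 3/2 + 810.811ms (3/2)
4. 1621.622ms @ 3 + 324.324ms (3/5)
5. 1945.946ms @ 18/5 + 324.324ms (3/5)
6. 2270.27ms @ 21/5 + 324.324ms (3/5)
7. 2594.595ms @ 24/5 + 324.324ms (3/5)
8. 2918.919ms @ 27/5 + 324.324ms (3/5)
9. 3243.243ms @ 6 + 405.405ms (3/4)
10. 3648.649ms @ 27/4 + 405.405ms (3/4)
11. 4054.054ms @ 15/2 + 810.811ms (3/2)
12. 4864.865ms @ 9 + 231.66ms (3/7)
13. 5096.525ms @ 66/7 + 231.66ms (3/7)
14. 5328.185ms @ 69/7 + 231.66ms (3/7)
15. 5559.846ms @ 72/7 + 115.83ms (3/14)
16. 5675.676ms @ 21/2 + 115.83ms (3/14)
17. 5791.506ms @ 75/7 + 231.66ms (3/7)
18. 6023.166ms @ 78/7 + 231.66ms (3/7)
19. 6254.826ms @ 81/7 + 231.66ms (3/7)

note 19 onset = 81/7b = 6254.826ms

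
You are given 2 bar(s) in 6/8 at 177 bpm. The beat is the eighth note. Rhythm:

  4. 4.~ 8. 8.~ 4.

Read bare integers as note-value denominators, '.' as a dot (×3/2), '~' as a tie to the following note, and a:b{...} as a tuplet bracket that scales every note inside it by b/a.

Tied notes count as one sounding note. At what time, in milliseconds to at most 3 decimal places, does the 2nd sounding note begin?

note 2 onset = 3b = 1016.949ms

1. 0.0ms @ 0 + 1016.949ms (3)
2. 1016.949ms @ 3 + 1525.424ms (9/2)
3. 2542.373ms @ 15/2 + 1525.424ms (9/2)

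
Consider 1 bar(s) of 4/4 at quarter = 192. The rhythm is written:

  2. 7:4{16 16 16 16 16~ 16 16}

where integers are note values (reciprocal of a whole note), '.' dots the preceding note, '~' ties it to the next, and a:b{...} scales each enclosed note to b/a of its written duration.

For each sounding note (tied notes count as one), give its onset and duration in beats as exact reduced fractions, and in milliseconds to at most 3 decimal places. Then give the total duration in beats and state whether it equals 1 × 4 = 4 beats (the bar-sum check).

1) 0.0ms=0b +937.5ms=3b
2) 937.5ms=3b +44.643ms=1/7b
3) 982.143ms=22/7b +44.643ms=1/7b
4) 1026.786ms=23/7b +44.643ms=1/7b
5) 1071.429ms=24/7b +44.643ms=1/7b
6) 1116.071ms=25/7b +89.286ms=2/7b
7) 1205.357ms=27/7b +44.643ms=1/7b
Σ=4b of 4 (192bpm 4/4) — PASS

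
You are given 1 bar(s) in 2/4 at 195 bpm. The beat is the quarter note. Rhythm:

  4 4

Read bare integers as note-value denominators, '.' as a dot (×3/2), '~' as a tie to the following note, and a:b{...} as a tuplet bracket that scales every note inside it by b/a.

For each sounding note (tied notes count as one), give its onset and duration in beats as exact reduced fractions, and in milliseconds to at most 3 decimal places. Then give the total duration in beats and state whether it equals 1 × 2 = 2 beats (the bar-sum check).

1) 0.0ms=0b +307.692ms=1b
2) 307.692ms=1b +307.692ms=1b
Σ=2b of 2 (195bpm 2/4) — PASS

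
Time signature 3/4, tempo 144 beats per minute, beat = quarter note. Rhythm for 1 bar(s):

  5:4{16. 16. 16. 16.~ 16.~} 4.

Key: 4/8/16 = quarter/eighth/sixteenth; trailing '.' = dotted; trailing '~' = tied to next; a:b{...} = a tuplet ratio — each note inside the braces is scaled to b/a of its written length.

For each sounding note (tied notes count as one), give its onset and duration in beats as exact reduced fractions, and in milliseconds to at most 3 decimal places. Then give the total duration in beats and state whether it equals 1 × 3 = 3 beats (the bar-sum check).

1) 0.0ms=0b +125.0ms=3/10b
2) 125.0ms=3/10b +125.0ms=3/10b
3) 250.0ms=3/5b +125.0ms=3/10b
4) 375.0ms=9/10b +875.0ms=21/10b
Σ=3b of 3 (144bpm 3/4) — PASS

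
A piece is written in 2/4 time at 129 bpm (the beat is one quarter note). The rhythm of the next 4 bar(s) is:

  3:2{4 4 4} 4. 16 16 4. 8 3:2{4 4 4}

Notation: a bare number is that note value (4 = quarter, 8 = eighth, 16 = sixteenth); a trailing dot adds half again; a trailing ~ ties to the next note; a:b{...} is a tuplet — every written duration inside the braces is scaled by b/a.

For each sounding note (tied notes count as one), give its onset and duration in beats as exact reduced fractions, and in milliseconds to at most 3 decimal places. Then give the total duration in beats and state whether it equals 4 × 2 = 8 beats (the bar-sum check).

1) 0.0ms=0b +310.078ms=2/3b
2) 310.078ms=2/3b +310.078ms=2/3b
3) 620.155ms=4/3b +310.078ms=2/3b
4) 930.233ms=2b +697.674ms=3/2b
5) 1627.907ms=7/2b +116.279ms=1/4b
6) 1744.186ms=15/4b +116.279ms=1/4b
7) 1860.465ms=4b +697.674ms=3/2b
8) 2558.14ms=11/2b +232.558ms=1/2b
9) 2790.698ms=6b +310.078ms=2/3b
10) 3100.775ms=20/3b +310.078ms=2/3b
11) 3410.853ms=22/3b +310.078ms=2/3b
Σ=8b of 8 (129bpm 2/4) — PASS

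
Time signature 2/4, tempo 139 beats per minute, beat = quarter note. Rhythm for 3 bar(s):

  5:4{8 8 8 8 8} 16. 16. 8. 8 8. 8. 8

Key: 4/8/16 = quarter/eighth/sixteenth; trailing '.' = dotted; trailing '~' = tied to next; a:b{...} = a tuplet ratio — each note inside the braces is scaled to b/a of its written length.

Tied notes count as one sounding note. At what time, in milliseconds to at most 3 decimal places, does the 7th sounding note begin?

1. 0.0ms @ 0 + 172.662ms (2/5)
2. 172.662ms @ 2/5 + 172.662ms (2/5)
3. 345.324ms @ 4/5 + 172.662ms (2/5)
4. 517.986ms @ 6/5 + 172.662ms (2/5)
5. 690.647ms @ 8/5 + 172.662ms (2/5)
6. 863.309ms @ 2 + 161.871ms (3/8)
7. 1025.18ms @ 19/8 + 161.871ms (3/8)
8. 1187.05ms @ 11/4 + 323.741ms (3/4)
9. 1510.791ms @ 7/2 + 215.827ms (1/2)
10. 1726.619ms @ 4 + 323.741ms (3/4)
11. 2050.36ms @ 19/4 + 323.741ms (3/4)
12. 2374.101ms @ 11/2 + 215.827ms (1/2)

note 7 onset = 19/8b = 1025.18ms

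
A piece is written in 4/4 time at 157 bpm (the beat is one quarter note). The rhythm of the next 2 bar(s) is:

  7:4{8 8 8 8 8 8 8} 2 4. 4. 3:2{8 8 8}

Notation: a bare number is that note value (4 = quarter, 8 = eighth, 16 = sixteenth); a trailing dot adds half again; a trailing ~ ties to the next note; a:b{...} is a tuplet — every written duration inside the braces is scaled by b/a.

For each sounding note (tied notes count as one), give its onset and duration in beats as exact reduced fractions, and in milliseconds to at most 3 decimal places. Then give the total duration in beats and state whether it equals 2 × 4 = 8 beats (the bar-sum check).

1) 0.0ms=0b +109.19ms=2/7b
2) 109.19ms=2/7b +109.19ms=2/7b
3) 218.38ms=4/7b +109.19ms=2/7b
4) 327.571ms=6/7b +109.19ms=2/7b
5) 436.761ms=8/7b +109.19ms=2/7b
6) 545.951ms=10/7b +109.19ms=2/7b
7) 655.141ms=12/7b +109.19ms=2/7b
8) 764.331ms=2b +764.331ms=2b
9) 1528.662ms=4b +573.248ms=3/2b
10) 2101.911ms=11/2b +573.248ms=3/2b
11) 2675.159ms=7b +127.389ms=1/3b
12) 2802.548ms=22/3b +127.389ms=1/3b
13) 2929.936ms=23/3b +127.389ms=1/3b
Σ=8b of 8 (157bpm 4/4) — PASS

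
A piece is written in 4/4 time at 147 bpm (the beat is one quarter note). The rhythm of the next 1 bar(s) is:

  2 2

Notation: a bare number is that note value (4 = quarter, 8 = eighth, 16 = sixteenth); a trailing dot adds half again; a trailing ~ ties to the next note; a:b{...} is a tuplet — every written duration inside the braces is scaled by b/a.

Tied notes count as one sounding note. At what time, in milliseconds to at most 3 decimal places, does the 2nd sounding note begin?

note 2 onset = 2b = 816.327ms

1. 0.0ms @ 0 + 816.327ms (2)
2. 816.327ms @ 2 + 816.327ms (2)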